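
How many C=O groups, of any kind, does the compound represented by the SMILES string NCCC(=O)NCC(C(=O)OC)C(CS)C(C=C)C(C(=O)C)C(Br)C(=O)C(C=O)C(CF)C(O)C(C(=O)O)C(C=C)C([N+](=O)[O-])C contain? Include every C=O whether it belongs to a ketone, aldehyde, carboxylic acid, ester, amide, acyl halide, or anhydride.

CH2CONHCH2: amide, 1 C=O (running total 1).
CH(COOCH3): ester, 1 C=O (running total 2).
CH(COCH3): ketone, 1 C=O (running total 3).
CO: ketone, 1 C=O (running total 4).
CH(CHO): aldehyde, 1 C=O (running total 5).
CH(COOH): carboxylic acid, 1 C=O (running total 6).

6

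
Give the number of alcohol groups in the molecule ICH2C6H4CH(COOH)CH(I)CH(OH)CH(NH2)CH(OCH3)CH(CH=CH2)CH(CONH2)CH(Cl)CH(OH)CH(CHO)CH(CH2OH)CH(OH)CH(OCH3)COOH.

4

Taking each segment in turn:
  ICH2: halogen on an sp³ carbon → alkyl halide.
  C6H4: para-disubstituted benzene ring → arene.
  CH(COOH): pendant –COOH: carbonyl C bonded to C and –OH → carboxylic acid.
  CH(I): halogen on an sp³ carbon → alkyl halide.
  CH(OH): –OH on an sp³ carbon → alcohol (secondary).
  CH(NH2): –NH2 on an sp³ carbon with no adjacent C=O → amine.
  CH(OCH3): pendant –OCH3: C–O–C with sp³ C, no adjacent C=O → ether.
  CH(CH=CH2): pendant –CH=CH2: C=C double bond → alkene.
  CH(CONH2): pendant –CONH2: carbonyl C bonded to C and N → amide.
  CH(Cl): halogen on an sp³ carbon → alkyl halide.
  CH(OH): –OH on an sp³ carbon → alcohol (secondary).
  CH(CHO): pendant –CHO: carbonyl C bonded to C and H → aldehyde.
  CH(CH2OH): pendant –CH2OH on an sp³ backbone C → alcohol.
  CH(OH): –OH on an sp³ carbon → alcohol (secondary).
  CH(OCH3): pendant –OCH3: C–O–C with sp³ C, no adjacent C=O → ether.
  COOH: –COOH: carbonyl C bonded to –OH and C → carboxylic acid (the –OH is not a separate alcohol).
Alcohol appears at: CH(OH), CH(OH), CH(CH2OH), CH(OH) → 4.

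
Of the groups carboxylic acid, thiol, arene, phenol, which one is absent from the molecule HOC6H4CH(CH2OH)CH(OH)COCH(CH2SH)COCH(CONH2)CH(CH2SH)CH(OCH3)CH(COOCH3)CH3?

phenol: present (HOC6H4 — –OH attached directly to an aromatic ring → phenol (not alcohol); the ring itself is an arene).
arene: present (HOC6H4 — –OH attached directly to an aromatic ring → phenol (not alcohol); the ring itself is an arene).
thiol: present (CH(CH2SH) — pendant –CH2SH → thiol).
carboxylic acid: absent. In CH(COOCH3), the acyl oxygen is bonded to carbon (–O–C), not to H, so this is an ester. In CH(CONH2), the carbonyl is bonded to nitrogen, not to –OH; that is an amide.

carboxylic acid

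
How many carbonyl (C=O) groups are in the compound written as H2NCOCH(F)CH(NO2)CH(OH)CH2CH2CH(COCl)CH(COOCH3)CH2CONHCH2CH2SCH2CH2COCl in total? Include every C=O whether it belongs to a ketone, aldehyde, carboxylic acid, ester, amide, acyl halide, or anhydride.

5

H2NCO: amide, 1 C=O (running total 1).
CH(COCl): acyl halide, 1 C=O (running total 2).
CH(COOCH3): ester, 1 C=O (running total 3).
CH2CONHCH2: amide, 1 C=O (running total 4).
COCl: acyl halide, 1 C=O (running total 5).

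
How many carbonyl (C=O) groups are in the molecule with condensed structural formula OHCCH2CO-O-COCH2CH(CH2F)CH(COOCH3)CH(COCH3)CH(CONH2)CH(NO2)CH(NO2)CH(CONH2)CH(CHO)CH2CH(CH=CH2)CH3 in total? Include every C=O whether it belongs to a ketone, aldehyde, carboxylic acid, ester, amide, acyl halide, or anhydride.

8

OHC: aldehyde, 1 C=O (running total 1).
CH2CO-O-COCH2: anhydride, 2 C=O (running total 3).
CH(COOCH3): ester, 1 C=O (running total 4).
CH(COCH3): ketone, 1 C=O (running total 5).
CH(CONH2): amide, 1 C=O (running total 6).
CH(CONH2): amide, 1 C=O (running total 7).
CH(CHO): aldehyde, 1 C=O (running total 8).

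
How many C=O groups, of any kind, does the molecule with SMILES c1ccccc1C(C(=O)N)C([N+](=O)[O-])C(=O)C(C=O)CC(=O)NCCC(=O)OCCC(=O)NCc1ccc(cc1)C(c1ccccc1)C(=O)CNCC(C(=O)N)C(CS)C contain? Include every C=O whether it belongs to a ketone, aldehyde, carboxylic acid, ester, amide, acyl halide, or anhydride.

CH(CONH2): amide, 1 C=O (running total 1).
CO: ketone, 1 C=O (running total 2).
CH(CHO): aldehyde, 1 C=O (running total 3).
CH2CONHCH2: amide, 1 C=O (running total 4).
CH2COOCH2: ester, 1 C=O (running total 5).
CH2CONHCH2: amide, 1 C=O (running total 6).
CO: ketone, 1 C=O (running total 7).
CH(CONH2): amide, 1 C=O (running total 8).

8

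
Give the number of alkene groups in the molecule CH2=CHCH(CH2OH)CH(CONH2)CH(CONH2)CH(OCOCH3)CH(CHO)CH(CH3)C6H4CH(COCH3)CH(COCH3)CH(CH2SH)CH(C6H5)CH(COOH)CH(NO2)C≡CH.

Working along the chain:
  CH2=CH: C=C double bond → alkene.
  CH(CH2OH): pendant –CH2OH on an sp³ backbone C → alcohol.
  CH(CONH2): pendant –CONH2: carbonyl C bonded to C and N → amide.
  CH(CONH2): pendant –CONH2: carbonyl C bonded to C and N → amide.
  CH(OCOCH3): pendant –OC(=O)CH3: an acyloxy group → ester.
  CH(CHO): pendant –CHO: carbonyl C bonded to C and H → aldehyde.
  C6H4: para-disubstituted benzene ring → arene.
  CH(COCH3): pendant –COCH3: carbonyl C bonded to two carbons → ketone.
  CH(COCH3): pendant –COCH3: carbonyl C bonded to two carbons → ketone.
  CH(CH2SH): pendant –CH2SH → thiol.
  CH(C6H5): pendant –C6H5: benzene ring → arene.
  CH(COOH): pendant –COOH: carbonyl C bonded to C and –OH → carboxylic acid.
  CH(NO2): –NO2 on an sp³ carbon → nitro (the N=O is not a carbonyl).
  C≡CH: C≡C triple bond → alkyne.
Alkene appears at: CH2=CH → 1.

1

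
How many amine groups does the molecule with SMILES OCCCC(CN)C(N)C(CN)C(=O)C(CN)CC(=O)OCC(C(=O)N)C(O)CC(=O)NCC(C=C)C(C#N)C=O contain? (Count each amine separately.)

Reading the structure from left to right:
  HOCH2: HO– on an sp³ carbon → alcohol.
  CH(CH2NH2): pendant –CH2NH2: N on sp³ C, no adjacent C=O → amine.
  CH(NH2): –NH2 on an sp³ carbon with no adjacent C=O → amine.
  CH(CH2NH2): pendant –CH2NH2: N on sp³ C, no adjacent C=O → amine.
  CO: –C(=O)– with carbon on both sides → ketone.
  CH(CH2NH2): pendant –CH2NH2: N on sp³ C, no adjacent C=O → amine.
  CH2COOCH2: –C(=O)–O–C with C on the carbonyl side → ester.
  CH(CONH2): pendant –CONH2: carbonyl C bonded to C and N → amide.
  CH(OH): –OH on an sp³ carbon → alcohol (secondary).
  CH2CONHCH2: –C(=O)–N– linkage → amide (the N is not an amine).
  CH(CH=CH2): pendant –CH=CH2: C=C double bond → alkene.
  CH(CN): pendant –C≡N: nitrile.
  CHO: terminal –CHO: carbonyl C bonded to H and C → aldehyde.
Amine appears at: CH(CH2NH2), CH(NH2), CH(CH2NH2), CH(CH2NH2) → 4.

4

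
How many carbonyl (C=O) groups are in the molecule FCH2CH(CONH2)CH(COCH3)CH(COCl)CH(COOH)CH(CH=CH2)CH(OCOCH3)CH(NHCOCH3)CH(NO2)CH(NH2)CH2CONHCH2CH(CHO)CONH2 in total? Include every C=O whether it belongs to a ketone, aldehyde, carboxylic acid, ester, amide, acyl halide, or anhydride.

9

CH(CONH2): amide, 1 C=O (running total 1).
CH(COCH3): ketone, 1 C=O (running total 2).
CH(COCl): acyl halide, 1 C=O (running total 3).
CH(COOH): carboxylic acid, 1 C=O (running total 4).
CH(OCOCH3): ester, 1 C=O (running total 5).
CH(NHCOCH3): amide, 1 C=O (running total 6).
CH2CONHCH2: amide, 1 C=O (running total 7).
CH(CHO): aldehyde, 1 C=O (running total 8).
CONH2: amide, 1 C=O (running total 9).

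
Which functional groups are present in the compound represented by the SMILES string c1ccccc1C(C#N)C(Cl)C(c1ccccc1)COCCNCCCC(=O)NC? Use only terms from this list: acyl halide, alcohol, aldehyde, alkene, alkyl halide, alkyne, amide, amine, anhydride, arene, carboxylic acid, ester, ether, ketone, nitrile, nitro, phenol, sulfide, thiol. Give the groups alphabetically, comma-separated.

Working along the chain:
  C6H5: C6H5– phenyl ring → arene.
  CH(CN): pendant –C≡N: nitrile.
  CH(Cl): halogen on an sp³ carbon → alkyl halide.
  CH(C6H5): pendant –C6H5: benzene ring → arene.
  CH2OCH2: C–O–C with sp³ carbons on both sides and no adjacent C=O → ether.
  CH2NHCH2: C–N–C with sp³ carbons and no adjacent C=O → amine (secondary).
  CONHCH3: –C(=O)NHCH3: carbonyl C bonded to C and to N → amide (the N is not an amine).

alkyl halide, amide, amine, arene, ether, nitrile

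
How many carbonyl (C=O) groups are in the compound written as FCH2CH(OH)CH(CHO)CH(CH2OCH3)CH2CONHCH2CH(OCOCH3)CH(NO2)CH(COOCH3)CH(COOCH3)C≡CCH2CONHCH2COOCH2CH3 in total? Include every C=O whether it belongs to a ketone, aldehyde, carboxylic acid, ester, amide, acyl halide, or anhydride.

7

CH(CHO): aldehyde, 1 C=O (running total 1).
CH2CONHCH2: amide, 1 C=O (running total 2).
CH(OCOCH3): ester, 1 C=O (running total 3).
CH(COOCH3): ester, 1 C=O (running total 4).
CH(COOCH3): ester, 1 C=O (running total 5).
CH2CONHCH2: amide, 1 C=O (running total 6).
COOCH2CH3: ester, 1 C=O (running total 7).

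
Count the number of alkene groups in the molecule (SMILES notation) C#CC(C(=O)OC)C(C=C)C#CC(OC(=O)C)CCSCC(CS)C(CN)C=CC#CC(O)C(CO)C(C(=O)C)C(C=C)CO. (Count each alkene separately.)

Working along the chain:
  HC≡C: C≡C triple bond → alkyne.
  CH(COOCH3): pendant –COOCH3: carbonyl C bonded to C and –OCH3 → ester.
  CH(CH=CH2): pendant –CH=CH2: C=C double bond → alkene.
  C≡C: C≡C triple bond → alkyne.
  CH(OCOCH3): pendant –OC(=O)CH3: an acyloxy group → ester.
  CH2SCH2: C–S–C linkage → sulfide (thioether).
  CH(CH2SH): pendant –CH2SH → thiol.
  CH(CH2NH2): pendant –CH2NH2: N on sp³ C, no adjacent C=O → amine.
  CH=CH: C=C double bond → alkene.
  C≡C: C≡C triple bond → alkyne.
  CH(OH): –OH on an sp³ carbon → alcohol (secondary).
  CH(CH2OH): pendant –CH2OH on an sp³ backbone C → alcohol.
  CH(COCH3): pendant –COCH3: carbonyl C bonded to two carbons → ketone.
  CH(CH=CH2): pendant –CH=CH2: C=C double bond → alkene.
  CH2OH: –OH on an sp³ carbon → alcohol.
Alkene appears at: CH(CH=CH2), CH=CH, CH(CH=CH2) → 3.

3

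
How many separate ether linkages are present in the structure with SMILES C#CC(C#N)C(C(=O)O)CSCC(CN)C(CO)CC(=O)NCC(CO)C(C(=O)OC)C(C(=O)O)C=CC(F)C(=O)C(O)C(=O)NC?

0

Reading the structure from left to right:
  HC≡C: C≡C triple bond → alkyne.
  CH(CN): pendant –C≡N: nitrile.
  CH(COOH): pendant –COOH: carbonyl C bonded to C and –OH → carboxylic acid.
  CH2SCH2: C–S–C linkage → sulfide (thioether).
  CH(CH2NH2): pendant –CH2NH2: N on sp³ C, no adjacent C=O → amine.
  CH(CH2OH): pendant –CH2OH on an sp³ backbone C → alcohol.
  CH2CONHCH2: –C(=O)–N– linkage → amide (the N is not an amine).
  CH(CH2OH): pendant –CH2OH on an sp³ backbone C → alcohol.
  CH(COOCH3): pendant –COOCH3: carbonyl C bonded to C and –OCH3 → ester.
  CH(COOH): pendant –COOH: carbonyl C bonded to C and –OH → carboxylic acid.
  CH=CH: C=C double bond → alkene.
  CH(F): halogen on an sp³ carbon → alkyl halide.
  CO: –C(=O)– with carbon on both sides → ketone.
  CH(OH): –OH on an sp³ carbon → alcohol (secondary).
  CONHCH3: –C(=O)NHCH3: carbonyl C bonded to C and to N → amide (the N is not an amine).
No segment is a ether: CH2SCH2 is sulfide, not ether; CH(CH2OH) is alcohol, not ether; CH(CH2OH) is alcohol, not ether. → 0.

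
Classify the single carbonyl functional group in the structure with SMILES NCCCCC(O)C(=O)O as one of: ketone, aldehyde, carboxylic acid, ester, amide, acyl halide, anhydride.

The carbonyl is in the COOH segment: –COOH: carbonyl C bonded to –OH and C → carboxylic acid (the –OH is not a separate alcohol).

carboxylic acid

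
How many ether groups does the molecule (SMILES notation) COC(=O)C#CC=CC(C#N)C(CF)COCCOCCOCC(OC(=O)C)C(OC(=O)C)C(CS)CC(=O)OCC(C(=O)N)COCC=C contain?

4

Reading the structure from left to right:
  CH3OOC: CH3O–C(=O)–: carbonyl C bonded to C and to –OCH3 → ester (not ketone + ether).
  C≡C: C≡C triple bond → alkyne.
  CH=CH: C=C double bond → alkene.
  CH(CN): pendant –C≡N: nitrile.
  CH(CH2F): pendant –CH2X: halogen on sp³ carbon → alkyl halide.
  CH2OCH2: C–O–C with sp³ carbons on both sides and no adjacent C=O → ether.
  CH2OCH2: C–O–C with sp³ carbons on both sides and no adjacent C=O → ether.
  CH2OCH2: C–O–C with sp³ carbons on both sides and no adjacent C=O → ether.
  CH(OCOCH3): pendant –OC(=O)CH3: an acyloxy group → ester.
  CH(OCOCH3): pendant –OC(=O)CH3: an acyloxy group → ester.
  CH(CH2SH): pendant –CH2SH → thiol.
  CH2COOCH2: –C(=O)–O–C with C on the carbonyl side → ester.
  CH(CONH2): pendant –CONH2: carbonyl C bonded to C and N → amide.
  CH2OCH2: C–O–C with sp³ carbons on both sides and no adjacent C=O → ether.
  CH=CH2: C=C double bond → alkene.
Ether appears at: CH2OCH2, CH2OCH2, CH2OCH2, CH2OCH2 → 4.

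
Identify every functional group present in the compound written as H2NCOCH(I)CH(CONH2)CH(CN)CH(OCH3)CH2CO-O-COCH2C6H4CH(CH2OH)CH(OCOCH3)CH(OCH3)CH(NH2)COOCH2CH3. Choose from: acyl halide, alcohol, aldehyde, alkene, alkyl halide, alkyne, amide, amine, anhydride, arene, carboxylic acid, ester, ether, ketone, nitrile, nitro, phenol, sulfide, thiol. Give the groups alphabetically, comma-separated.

alcohol, alkyl halide, amide, amine, anhydride, arene, ester, ether, nitrile

–C(=O)NH2: carbonyl C bonded to C and to N → amide (the N is not a separate amine).
halogen on an sp³ carbon → alkyl halide.
pendant –CONH2: carbonyl C bonded to C and N → amide.
pendant –C≡N: nitrile.
pendant –OCH3: C–O–C with sp³ C, no adjacent C=O → ether.
two acyl groups sharing one oxygen, –C(=O)–O–C(=O)– → anhydride.
para-disubstituted benzene ring → arene.
pendant –CH2OH on an sp³ backbone C → alcohol.
pendant –OC(=O)CH3: an acyloxy group → ester.
pendant –OCH3: C–O–C with sp³ C, no adjacent C=O → ether.
–NH2 on an sp³ carbon with no adjacent C=O → amine.
–C(=O)OCH2CH3: carbonyl C bonded to C and to –OEt → ester.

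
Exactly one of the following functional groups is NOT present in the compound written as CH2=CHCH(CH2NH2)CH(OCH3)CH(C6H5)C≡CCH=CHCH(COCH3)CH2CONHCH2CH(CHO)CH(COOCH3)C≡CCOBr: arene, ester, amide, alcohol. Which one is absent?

alcohol

amide: present (CH2CONHCH2 — –C(=O)–N– linkage → amide (the N is not an amine)).
ester: present (CH(COOCH3) — pendant –COOCH3: carbonyl C bonded to C and –OCH3 → ester).
arene: present (CH(C6H5) — pendant –C6H5: benzene ring → arene).
alcohol: no segment matches this pattern.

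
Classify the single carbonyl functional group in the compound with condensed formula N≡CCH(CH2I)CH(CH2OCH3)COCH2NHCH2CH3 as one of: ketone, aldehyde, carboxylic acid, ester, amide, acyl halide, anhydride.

The carbonyl is in the CO segment: –C(=O)– with carbon on both sides → ketone.

ketone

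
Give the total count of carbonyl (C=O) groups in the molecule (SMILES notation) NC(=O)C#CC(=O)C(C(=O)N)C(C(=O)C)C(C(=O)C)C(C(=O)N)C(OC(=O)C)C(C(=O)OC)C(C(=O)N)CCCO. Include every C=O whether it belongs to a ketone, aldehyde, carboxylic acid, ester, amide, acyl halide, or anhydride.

H2NCO: amide, 1 C=O (running total 1).
CO: ketone, 1 C=O (running total 2).
CH(CONH2): amide, 1 C=O (running total 3).
CH(COCH3): ketone, 1 C=O (running total 4).
CH(COCH3): ketone, 1 C=O (running total 5).
CH(CONH2): amide, 1 C=O (running total 6).
CH(OCOCH3): ester, 1 C=O (running total 7).
CH(COOCH3): ester, 1 C=O (running total 8).
CH(CONH2): amide, 1 C=O (running total 9).

9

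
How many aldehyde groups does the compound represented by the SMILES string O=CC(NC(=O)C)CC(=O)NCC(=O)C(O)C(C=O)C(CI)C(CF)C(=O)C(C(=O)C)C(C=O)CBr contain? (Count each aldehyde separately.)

terminal –CHO: carbonyl C bonded to H and C → aldehyde.
pendant –NHC(=O)CH3: N bonded to a carbonyl → amide (not amine).
–C(=O)–N– linkage → amide (the N is not an amine).
–C(=O)– with carbon on both sides → ketone.
–OH on an sp³ carbon → alcohol (secondary).
pendant –CHO: carbonyl C bonded to C and H → aldehyde.
pendant –CH2X: halogen on sp³ carbon → alkyl halide.
pendant –CH2X: halogen on sp³ carbon → alkyl halide.
–C(=O)– with carbon on both sides → ketone.
pendant –COCH3: carbonyl C bonded to two carbons → ketone.
pendant –CHO: carbonyl C bonded to C and H → aldehyde.
halogen on an sp³ carbon → alkyl halide.
Aldehyde appears at: OHC, CH(CHO), CH(CHO) → 3.

3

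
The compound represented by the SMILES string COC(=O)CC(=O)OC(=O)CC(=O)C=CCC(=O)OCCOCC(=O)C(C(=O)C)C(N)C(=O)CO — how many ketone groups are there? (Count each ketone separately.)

Reading the structure from left to right:
  CH3OOC: CH3O–C(=O)–: carbonyl C bonded to C and to –OCH3 → ester (not ketone + ether).
  CH2CO-O-COCH2: two acyl groups sharing one oxygen, –C(=O)–O–C(=O)– → anhydride.
  CO: –C(=O)– with carbon on both sides → ketone.
  CH=CH: C=C double bond → alkene.
  CH2COOCH2: –C(=O)–O–C with C on the carbonyl side → ester.
  CH2OCH2: C–O–C with sp³ carbons on both sides and no adjacent C=O → ether.
  CO: –C(=O)– with carbon on both sides → ketone.
  CH(COCH3): pendant –COCH3: carbonyl C bonded to two carbons → ketone.
  CH(NH2): –NH2 on an sp³ carbon with no adjacent C=O → amine.
  CO: –C(=O)– with carbon on both sides → ketone.
  CH2OH: –OH on an sp³ carbon → alcohol.
Ketone appears at: CO, CO, CH(COCH3), CO → 4.

4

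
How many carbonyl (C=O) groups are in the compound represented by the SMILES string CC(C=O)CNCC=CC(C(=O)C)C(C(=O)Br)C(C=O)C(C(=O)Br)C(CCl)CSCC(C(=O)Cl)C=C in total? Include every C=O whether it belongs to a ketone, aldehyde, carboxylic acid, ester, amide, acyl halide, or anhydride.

CH(CHO): aldehyde, 1 C=O (running total 1).
CH(COCH3): ketone, 1 C=O (running total 2).
CH(COBr): acyl halide, 1 C=O (running total 3).
CH(CHO): aldehyde, 1 C=O (running total 4).
CH(COBr): acyl halide, 1 C=O (running total 5).
CH(COCl): acyl halide, 1 C=O (running total 6).

6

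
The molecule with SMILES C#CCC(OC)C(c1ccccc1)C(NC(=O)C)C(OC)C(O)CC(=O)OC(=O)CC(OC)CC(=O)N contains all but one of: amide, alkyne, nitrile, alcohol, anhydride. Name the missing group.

anhydride: present (CH2CO-O-COCH2 — two acyl groups sharing one oxygen, –C(=O)–O–C(=O)– → anhydride).
amide: present (CH(NHCOCH3) — pendant –NHC(=O)CH3: N bonded to a carbonyl → amide (not amine)).
alkyne: present (HC≡C — C≡C triple bond → alkyne).
alcohol: present (CH(OH) — –OH on an sp³ carbon → alcohol (secondary)).
nitrile: absent. In HC≡C, the triple bond is C≡C, not C≡N.

nitrile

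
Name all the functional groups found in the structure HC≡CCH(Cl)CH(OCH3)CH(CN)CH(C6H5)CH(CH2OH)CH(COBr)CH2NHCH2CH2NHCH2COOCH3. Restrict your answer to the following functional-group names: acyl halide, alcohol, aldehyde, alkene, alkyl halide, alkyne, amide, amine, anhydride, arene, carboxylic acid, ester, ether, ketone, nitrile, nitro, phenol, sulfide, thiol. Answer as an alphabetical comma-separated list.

Working along the chain:
  HC≡C: C≡C triple bond → alkyne.
  CH(Cl): halogen on an sp³ carbon → alkyl halide.
  CH(OCH3): pendant –OCH3: C–O–C with sp³ C, no adjacent C=O → ether.
  CH(CN): pendant –C≡N: nitrile.
  CH(C6H5): pendant –C6H5: benzene ring → arene.
  CH(CH2OH): pendant –CH2OH on an sp³ backbone C → alcohol.
  CH(COBr): pendant –C(=O)X: carbonyl C bonded to C and halogen → acyl halide.
  CH2NHCH2: C–N–C with sp³ carbons and no adjacent C=O → amine (secondary).
  CH2NHCH2: C–N–C with sp³ carbons and no adjacent C=O → amine (secondary).
  COOCH3: –C(=O)OCH3: carbonyl C bonded to C and to –OCH3 → ester (not ketone + ether).

acyl halide, alcohol, alkyl halide, alkyne, amine, arene, ester, ether, nitrile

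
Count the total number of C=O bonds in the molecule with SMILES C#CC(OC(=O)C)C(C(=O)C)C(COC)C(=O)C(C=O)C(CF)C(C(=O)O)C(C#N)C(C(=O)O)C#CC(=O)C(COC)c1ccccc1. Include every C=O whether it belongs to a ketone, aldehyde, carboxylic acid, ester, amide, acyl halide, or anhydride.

7

CH(OCOCH3): ester, 1 C=O (running total 1).
CH(COCH3): ketone, 1 C=O (running total 2).
CO: ketone, 1 C=O (running total 3).
CH(CHO): aldehyde, 1 C=O (running total 4).
CH(COOH): carboxylic acid, 1 C=O (running total 5).
CH(COOH): carboxylic acid, 1 C=O (running total 6).
CO: ketone, 1 C=O (running total 7).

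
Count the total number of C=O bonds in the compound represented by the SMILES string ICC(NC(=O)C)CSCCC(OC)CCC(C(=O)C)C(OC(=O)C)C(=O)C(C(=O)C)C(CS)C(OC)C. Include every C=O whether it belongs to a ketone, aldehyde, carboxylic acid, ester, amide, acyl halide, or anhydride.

5

CH(NHCOCH3): amide, 1 C=O (running total 1).
CH(COCH3): ketone, 1 C=O (running total 2).
CH(OCOCH3): ester, 1 C=O (running total 3).
CO: ketone, 1 C=O (running total 4).
CH(COCH3): ketone, 1 C=O (running total 5).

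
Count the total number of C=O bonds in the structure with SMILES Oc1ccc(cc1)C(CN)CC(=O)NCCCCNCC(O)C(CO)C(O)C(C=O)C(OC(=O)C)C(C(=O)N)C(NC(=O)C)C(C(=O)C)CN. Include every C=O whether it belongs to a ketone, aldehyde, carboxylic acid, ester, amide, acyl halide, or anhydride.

CH2CONHCH2: amide, 1 C=O (running total 1).
CH(CHO): aldehyde, 1 C=O (running total 2).
CH(OCOCH3): ester, 1 C=O (running total 3).
CH(CONH2): amide, 1 C=O (running total 4).
CH(NHCOCH3): amide, 1 C=O (running total 5).
CH(COCH3): ketone, 1 C=O (running total 6).

6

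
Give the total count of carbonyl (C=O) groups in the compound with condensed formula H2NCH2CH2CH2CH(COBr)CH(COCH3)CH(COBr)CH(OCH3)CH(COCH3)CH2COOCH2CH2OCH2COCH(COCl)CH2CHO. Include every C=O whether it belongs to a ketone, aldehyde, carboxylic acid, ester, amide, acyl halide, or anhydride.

CH(COBr): acyl halide, 1 C=O (running total 1).
CH(COCH3): ketone, 1 C=O (running total 2).
CH(COBr): acyl halide, 1 C=O (running total 3).
CH(COCH3): ketone, 1 C=O (running total 4).
CH2COOCH2: ester, 1 C=O (running total 5).
CO: ketone, 1 C=O (running total 6).
CH(COCl): acyl halide, 1 C=O (running total 7).
CHO: aldehyde, 1 C=O (running total 8).

8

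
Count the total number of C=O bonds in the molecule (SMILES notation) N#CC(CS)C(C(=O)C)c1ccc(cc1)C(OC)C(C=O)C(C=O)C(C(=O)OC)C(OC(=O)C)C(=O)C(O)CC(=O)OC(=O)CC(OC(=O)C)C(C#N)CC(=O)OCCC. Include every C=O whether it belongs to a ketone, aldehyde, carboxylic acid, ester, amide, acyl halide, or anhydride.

CH(COCH3): ketone, 1 C=O (running total 1).
CH(CHO): aldehyde, 1 C=O (running total 2).
CH(CHO): aldehyde, 1 C=O (running total 3).
CH(COOCH3): ester, 1 C=O (running total 4).
CH(OCOCH3): ester, 1 C=O (running total 5).
CO: ketone, 1 C=O (running total 6).
CH2CO-O-COCH2: anhydride, 2 C=O (running total 8).
CH(OCOCH3): ester, 1 C=O (running total 9).
CH2COOCH2: ester, 1 C=O (running total 10).

10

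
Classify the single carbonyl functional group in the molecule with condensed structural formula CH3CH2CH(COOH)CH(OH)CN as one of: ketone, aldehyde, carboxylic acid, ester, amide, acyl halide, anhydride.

carboxylic acid

The carbonyl is in the CH(COOH) segment: pendant –COOH: carbonyl C bonded to C and –OH → carboxylic acid.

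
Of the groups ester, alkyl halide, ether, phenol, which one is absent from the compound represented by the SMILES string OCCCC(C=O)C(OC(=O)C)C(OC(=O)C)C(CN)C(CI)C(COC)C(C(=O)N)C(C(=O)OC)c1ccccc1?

ether: present (CH(CH2OCH3) — pendant –CH2OCH3: C–O–C linkage → ether).
ester: present (CH(OCOCH3) — pendant –OC(=O)CH3: an acyloxy group → ester).
alkyl halide: present (CH(CH2I) — pendant –CH2X: halogen on sp³ carbon → alkyl halide).
phenol: absent. In HOCH2, the –OH is on an sp³ carbon, not on an aromatic ring, so it is an alcohol.

phenol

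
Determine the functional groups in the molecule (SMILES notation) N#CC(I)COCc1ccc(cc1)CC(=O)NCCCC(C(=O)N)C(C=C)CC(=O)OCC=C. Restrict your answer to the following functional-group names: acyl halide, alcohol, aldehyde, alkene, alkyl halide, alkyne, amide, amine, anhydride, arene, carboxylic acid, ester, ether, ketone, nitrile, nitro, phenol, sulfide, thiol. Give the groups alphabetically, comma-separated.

N≡C–: carbon triple-bonded to nitrogen → nitrile.
halogen on an sp³ carbon → alkyl halide.
C–O–C with sp³ carbons on both sides and no adjacent C=O → ether.
para-disubstituted benzene ring → arene.
–C(=O)–N– linkage → amide (the N is not an amine).
pendant –CONH2: carbonyl C bonded to C and N → amide.
pendant –CH=CH2: C=C double bond → alkene.
–C(=O)–O–C with C on the carbonyl side → ester.
C=C double bond → alkene.

alkene, alkyl halide, amide, arene, ester, ether, nitrile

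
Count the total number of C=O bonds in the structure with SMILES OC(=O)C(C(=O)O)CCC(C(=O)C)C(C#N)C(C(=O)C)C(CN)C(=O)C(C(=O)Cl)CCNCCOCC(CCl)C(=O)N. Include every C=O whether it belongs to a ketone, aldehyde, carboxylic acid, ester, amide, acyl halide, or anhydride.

7

HOOC: carboxylic acid, 1 C=O (running total 1).
CH(COOH): carboxylic acid, 1 C=O (running total 2).
CH(COCH3): ketone, 1 C=O (running total 3).
CH(COCH3): ketone, 1 C=O (running total 4).
CO: ketone, 1 C=O (running total 5).
CH(COCl): acyl halide, 1 C=O (running total 6).
CONH2: amide, 1 C=O (running total 7).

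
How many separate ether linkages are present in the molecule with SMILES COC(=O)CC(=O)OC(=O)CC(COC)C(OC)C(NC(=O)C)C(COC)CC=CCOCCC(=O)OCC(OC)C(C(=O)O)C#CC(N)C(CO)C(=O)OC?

Taking each segment in turn:
  CH3OOC: CH3O–C(=O)–: carbonyl C bonded to C and to –OCH3 → ester (not ketone + ether).
  CH2CO-O-COCH2: two acyl groups sharing one oxygen, –C(=O)–O–C(=O)– → anhydride.
  CH(CH2OCH3): pendant –CH2OCH3: C–O–C linkage → ether.
  CH(OCH3): pendant –OCH3: C–O–C with sp³ C, no adjacent C=O → ether.
  CH(NHCOCH3): pendant –NHC(=O)CH3: N bonded to a carbonyl → amide (not amine).
  CH(CH2OCH3): pendant –CH2OCH3: C–O–C linkage → ether.
  CH=CH: C=C double bond → alkene.
  CH2OCH2: C–O–C with sp³ carbons on both sides and no adjacent C=O → ether.
  CH2COOCH2: –C(=O)–O–C with C on the carbonyl side → ester.
  CH(OCH3): pendant –OCH3: C–O–C with sp³ C, no adjacent C=O → ether.
  CH(COOH): pendant –COOH: carbonyl C bonded to C and –OH → carboxylic acid.
  C≡C: C≡C triple bond → alkyne.
  CH(NH2): –NH2 on an sp³ carbon with no adjacent C=O → amine.
  CH(CH2OH): pendant –CH2OH on an sp³ backbone C → alcohol.
  COOCH3: –C(=O)OCH3: carbonyl C bonded to C and to –OCH3 → ester (not ketone + ether).
Ether appears at: CH(CH2OCH3), CH(OCH3), CH(CH2OCH3), CH2OCH2, CH(OCH3) → 5.

5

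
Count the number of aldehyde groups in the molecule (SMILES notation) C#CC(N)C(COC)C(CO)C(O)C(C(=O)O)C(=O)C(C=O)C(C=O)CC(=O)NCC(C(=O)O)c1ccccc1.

2

C≡C triple bond → alkyne.
–NH2 on an sp³ carbon with no adjacent C=O → amine.
pendant –CH2OCH3: C–O–C linkage → ether.
pendant –CH2OH on an sp³ backbone C → alcohol.
–OH on an sp³ carbon → alcohol (secondary).
pendant –COOH: carbonyl C bonded to C and –OH → carboxylic acid.
–C(=O)– with carbon on both sides → ketone.
pendant –CHO: carbonyl C bonded to C and H → aldehyde.
pendant –CHO: carbonyl C bonded to C and H → aldehyde.
–C(=O)–N– linkage → amide (the N is not an amine).
pendant –COOH: carbonyl C bonded to C and –OH → carboxylic acid.
–C6H5 phenyl ring → arene.
Aldehyde appears at: CH(CHO), CH(CHO) → 2.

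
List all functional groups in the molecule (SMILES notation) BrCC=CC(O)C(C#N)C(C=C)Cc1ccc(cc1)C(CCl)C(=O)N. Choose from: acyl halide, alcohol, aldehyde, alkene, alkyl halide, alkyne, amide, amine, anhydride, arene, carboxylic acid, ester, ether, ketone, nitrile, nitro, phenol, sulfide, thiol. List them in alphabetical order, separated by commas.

alcohol, alkene, alkyl halide, amide, arene, nitrile

Reading the structure from left to right:
  BrCH2: halogen on an sp³ carbon → alkyl halide.
  CH=CH: C=C double bond → alkene.
  CH(OH): –OH on an sp³ carbon → alcohol (secondary).
  CH(CN): pendant –C≡N: nitrile.
  CH(CH=CH2): pendant –CH=CH2: C=C double bond → alkene.
  C6H4: para-disubstituted benzene ring → arene.
  CH(CH2Cl): pendant –CH2X: halogen on sp³ carbon → alkyl halide.
  CONH2: –C(=O)NH2: carbonyl C bonded to C and to N → amide (the N is not a separate amine).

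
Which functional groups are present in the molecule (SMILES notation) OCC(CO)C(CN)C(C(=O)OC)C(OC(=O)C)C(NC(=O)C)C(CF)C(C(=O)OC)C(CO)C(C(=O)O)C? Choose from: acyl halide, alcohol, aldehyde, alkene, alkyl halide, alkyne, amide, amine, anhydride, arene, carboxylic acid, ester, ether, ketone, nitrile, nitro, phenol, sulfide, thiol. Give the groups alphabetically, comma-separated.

alcohol, alkyl halide, amide, amine, carboxylic acid, ester

Working along the chain:
  HOCH2: HO– on an sp³ carbon → alcohol.
  CH(CH2OH): pendant –CH2OH on an sp³ backbone C → alcohol.
  CH(CH2NH2): pendant –CH2NH2: N on sp³ C, no adjacent C=O → amine.
  CH(COOCH3): pendant –COOCH3: carbonyl C bonded to C and –OCH3 → ester.
  CH(OCOCH3): pendant –OC(=O)CH3: an acyloxy group → ester.
  CH(NHCOCH3): pendant –NHC(=O)CH3: N bonded to a carbonyl → amide (not amine).
  CH(CH2F): pendant –CH2X: halogen on sp³ carbon → alkyl halide.
  CH(COOCH3): pendant –COOCH3: carbonyl C bonded to C and –OCH3 → ester.
  CH(CH2OH): pendant –CH2OH on an sp³ backbone C → alcohol.
  CH(COOH): pendant –COOH: carbonyl C bonded to C and –OH → carboxylic acid.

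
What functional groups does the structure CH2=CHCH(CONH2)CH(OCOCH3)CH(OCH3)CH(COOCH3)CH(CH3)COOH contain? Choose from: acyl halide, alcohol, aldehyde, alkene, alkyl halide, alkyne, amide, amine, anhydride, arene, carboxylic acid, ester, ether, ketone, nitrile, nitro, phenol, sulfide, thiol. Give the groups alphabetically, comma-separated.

C=C double bond → alkene.
pendant –CONH2: carbonyl C bonded to C and N → amide.
pendant –OC(=O)CH3: an acyloxy group → ester.
pendant –OCH3: C–O–C with sp³ C, no adjacent C=O → ether.
pendant –COOCH3: carbonyl C bonded to C and –OCH3 → ester.
–COOH: carbonyl C bonded to –OH and C → carboxylic acid (the –OH is not a separate alcohol).

alkene, amide, carboxylic acid, ester, ether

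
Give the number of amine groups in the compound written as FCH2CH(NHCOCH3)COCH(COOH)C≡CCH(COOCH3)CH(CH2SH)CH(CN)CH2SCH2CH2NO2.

0

Taking each segment in turn:
  FCH2: halogen on an sp³ carbon → alkyl halide.
  CH(NHCOCH3): pendant –NHC(=O)CH3: N bonded to a carbonyl → amide (not amine).
  CO: –C(=O)– with carbon on both sides → ketone.
  CH(COOH): pendant –COOH: carbonyl C bonded to C and –OH → carboxylic acid.
  C≡C: C≡C triple bond → alkyne.
  CH(COOCH3): pendant –COOCH3: carbonyl C bonded to C and –OCH3 → ester.
  CH(CH2SH): pendant –CH2SH → thiol.
  CH(CN): pendant –C≡N: nitrile.
  CH2SCH2: C–S–C linkage → sulfide (thioether).
  CH2NO2: –NO2 on carbon → nitro group.
No segment is a amine: CH(NHCOCH3) is amide, not amine; CH(CN) is nitrile, not amine; CH2NO2 is nitro, not amine. → 0.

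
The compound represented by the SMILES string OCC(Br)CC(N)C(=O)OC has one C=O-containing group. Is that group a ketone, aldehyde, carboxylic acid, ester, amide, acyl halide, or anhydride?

ester

The carbonyl is in the COOCH3 segment: –C(=O)OCH3: carbonyl C bonded to C and to –OCH3 → ester (not ketone + ether).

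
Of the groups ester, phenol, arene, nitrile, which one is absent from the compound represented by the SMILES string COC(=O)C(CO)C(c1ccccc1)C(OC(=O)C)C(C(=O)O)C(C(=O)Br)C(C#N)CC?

phenol

arene: present (CH(C6H5) — pendant –C6H5: benzene ring → arene).
nitrile: present (CH(CN) — pendant –C≡N: nitrile).
ester: present (CH3OOC — CH3O–C(=O)–: carbonyl C bonded to C and to –OCH3 → ester (not ketone + ether)).
phenol: absent. In CH(CH2OH), the –OH is on an sp³ carbon, not on an aromatic ring, so it is an alcohol.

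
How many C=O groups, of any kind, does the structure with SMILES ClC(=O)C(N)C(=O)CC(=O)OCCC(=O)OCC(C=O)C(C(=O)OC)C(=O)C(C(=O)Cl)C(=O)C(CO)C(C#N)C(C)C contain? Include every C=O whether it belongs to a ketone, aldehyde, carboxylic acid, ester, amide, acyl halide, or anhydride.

ClCO: acyl halide, 1 C=O (running total 1).
CO: ketone, 1 C=O (running total 2).
CH2COOCH2: ester, 1 C=O (running total 3).
CH2COOCH2: ester, 1 C=O (running total 4).
CH(CHO): aldehyde, 1 C=O (running total 5).
CH(COOCH3): ester, 1 C=O (running total 6).
CO: ketone, 1 C=O (running total 7).
CH(COCl): acyl halide, 1 C=O (running total 8).
CO: ketone, 1 C=O (running total 9).

9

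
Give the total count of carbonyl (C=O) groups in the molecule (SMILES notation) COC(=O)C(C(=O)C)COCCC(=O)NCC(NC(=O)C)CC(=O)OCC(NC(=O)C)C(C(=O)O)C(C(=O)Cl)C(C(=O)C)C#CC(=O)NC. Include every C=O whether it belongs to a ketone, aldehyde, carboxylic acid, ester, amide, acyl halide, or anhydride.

CH3OOC: ester, 1 C=O (running total 1).
CH(COCH3): ketone, 1 C=O (running total 2).
CH2CONHCH2: amide, 1 C=O (running total 3).
CH(NHCOCH3): amide, 1 C=O (running total 4).
CH2COOCH2: ester, 1 C=O (running total 5).
CH(NHCOCH3): amide, 1 C=O (running total 6).
CH(COOH): carboxylic acid, 1 C=O (running total 7).
CH(COCl): acyl halide, 1 C=O (running total 8).
CH(COCH3): ketone, 1 C=O (running total 9).
CONHCH3: amide, 1 C=O (running total 10).

10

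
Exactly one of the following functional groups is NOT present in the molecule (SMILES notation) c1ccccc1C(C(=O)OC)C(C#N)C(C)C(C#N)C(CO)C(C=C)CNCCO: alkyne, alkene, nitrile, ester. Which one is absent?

ester: present (CH(COOCH3) — pendant –COOCH3: carbonyl C bonded to C and –OCH3 → ester).
nitrile: present (CH(CN) — pendant –C≡N: nitrile).
alkene: present (CH(CH=CH2) — pendant –CH=CH2: C=C double bond → alkene).
alkyne: absent. In CH(CN), the triple bond is C≡N, not C≡C, so it is a nitrile.

alkyne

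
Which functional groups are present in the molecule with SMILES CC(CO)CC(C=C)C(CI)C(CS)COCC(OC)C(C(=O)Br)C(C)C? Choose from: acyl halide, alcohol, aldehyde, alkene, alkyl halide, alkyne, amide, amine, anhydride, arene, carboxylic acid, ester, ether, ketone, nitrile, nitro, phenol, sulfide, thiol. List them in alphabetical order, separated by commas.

acyl halide, alcohol, alkene, alkyl halide, ether, thiol

Working along the chain:
  CH(CH2OH): pendant –CH2OH on an sp³ backbone C → alcohol.
  CH(CH=CH2): pendant –CH=CH2: C=C double bond → alkene.
  CH(CH2I): pendant –CH2X: halogen on sp³ carbon → alkyl halide.
  CH(CH2SH): pendant –CH2SH → thiol.
  CH2OCH2: C–O–C with sp³ carbons on both sides and no adjacent C=O → ether.
  CH(OCH3): pendant –OCH3: C–O–C with sp³ C, no adjacent C=O → ether.
  CH(COBr): pendant –C(=O)X: carbonyl C bonded to C and halogen → acyl halide.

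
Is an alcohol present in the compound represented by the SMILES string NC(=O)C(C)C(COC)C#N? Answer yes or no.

no

Reading the structure from left to right:
  H2NCO: –C(=O)NH2: carbonyl C bonded to C and to N → amide (the N is not a separate amine).
  CH(CH2OCH3): pendant –CH2OCH3: C–O–C linkage → ether.
  CN: –C≡N: carbon triple-bonded to nitrogen → nitrile.
The groups actually present are: amide, ether, nitrile.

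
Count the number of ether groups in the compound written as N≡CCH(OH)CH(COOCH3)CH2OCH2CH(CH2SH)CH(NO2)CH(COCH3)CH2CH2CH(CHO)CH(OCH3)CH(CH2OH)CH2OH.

Reading the structure from left to right:
  N≡C: N≡C–: carbon triple-bonded to nitrogen → nitrile.
  CH(OH): –OH on an sp³ carbon → alcohol (secondary).
  CH(COOCH3): pendant –COOCH3: carbonyl C bonded to C and –OCH3 → ester.
  CH2OCH2: C–O–C with sp³ carbons on both sides and no adjacent C=O → ether.
  CH(CH2SH): pendant –CH2SH → thiol.
  CH(NO2): –NO2 on an sp³ carbon → nitro (the N=O is not a carbonyl).
  CH(COCH3): pendant –COCH3: carbonyl C bonded to two carbons → ketone.
  CH(CHO): pendant –CHO: carbonyl C bonded to C and H → aldehyde.
  CH(OCH3): pendant –OCH3: C–O–C with sp³ C, no adjacent C=O → ether.
  CH(CH2OH): pendant –CH2OH on an sp³ backbone C → alcohol.
  CH2OH: –OH on an sp³ carbon → alcohol.
Ether appears at: CH2OCH2, CH(OCH3) → 2.

2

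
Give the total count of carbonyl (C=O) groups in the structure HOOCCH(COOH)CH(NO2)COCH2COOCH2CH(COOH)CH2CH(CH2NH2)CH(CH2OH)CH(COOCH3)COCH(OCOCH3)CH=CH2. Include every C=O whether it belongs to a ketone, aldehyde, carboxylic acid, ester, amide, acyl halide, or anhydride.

HOOC: carboxylic acid, 1 C=O (running total 1).
CH(COOH): carboxylic acid, 1 C=O (running total 2).
CO: ketone, 1 C=O (running total 3).
CH2COOCH2: ester, 1 C=O (running total 4).
CH(COOH): carboxylic acid, 1 C=O (running total 5).
CH(COOCH3): ester, 1 C=O (running total 6).
CO: ketone, 1 C=O (running total 7).
CH(OCOCH3): ester, 1 C=O (running total 8).

8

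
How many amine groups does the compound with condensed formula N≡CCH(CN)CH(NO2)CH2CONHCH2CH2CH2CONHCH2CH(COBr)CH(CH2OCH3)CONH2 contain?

0

Taking each segment in turn:
  N≡C: N≡C–: carbon triple-bonded to nitrogen → nitrile.
  CH(CN): pendant –C≡N: nitrile.
  CH(NO2): –NO2 on an sp³ carbon → nitro (the N=O is not a carbonyl).
  CH2CONHCH2: –C(=O)–N– linkage → amide (the N is not an amine).
  CH2CONHCH2: –C(=O)–N– linkage → amide (the N is not an amine).
  CH(COBr): pendant –C(=O)X: carbonyl C bonded to C and halogen → acyl halide.
  CH(CH2OCH3): pendant –CH2OCH3: C–O–C linkage → ether.
  CONH2: –C(=O)NH2: carbonyl C bonded to C and to N → amide (the N is not a separate amine).
No segment is a amine: N≡C is nitrile, not amine; CH(CN) is nitrile, not amine; CH(NO2) is nitro, not amine. → 0.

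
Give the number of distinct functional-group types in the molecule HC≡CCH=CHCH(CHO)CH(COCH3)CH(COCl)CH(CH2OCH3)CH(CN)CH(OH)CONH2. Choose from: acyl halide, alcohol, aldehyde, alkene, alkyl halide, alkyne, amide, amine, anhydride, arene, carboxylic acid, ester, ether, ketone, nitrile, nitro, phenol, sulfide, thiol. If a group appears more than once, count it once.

Reading the structure from left to right:
  HC≡C: C≡C triple bond → alkyne.
  CH=CH: C=C double bond → alkene.
  CH(CHO): pendant –CHO: carbonyl C bonded to C and H → aldehyde.
  CH(COCH3): pendant –COCH3: carbonyl C bonded to two carbons → ketone.
  CH(COCl): pendant –C(=O)X: carbonyl C bonded to C and halogen → acyl halide.
  CH(CH2OCH3): pendant –CH2OCH3: C–O–C linkage → ether.
  CH(CN): pendant –C≡N: nitrile.
  CH(OH): –OH on an sp³ carbon → alcohol (secondary).
  CONH2: –C(=O)NH2: carbonyl C bonded to C and to N → amide (the N is not a separate amine).
Distinct types present: acyl halide, alcohol, aldehyde, alkene, alkyne, amide, ether, ketone, nitrile.

9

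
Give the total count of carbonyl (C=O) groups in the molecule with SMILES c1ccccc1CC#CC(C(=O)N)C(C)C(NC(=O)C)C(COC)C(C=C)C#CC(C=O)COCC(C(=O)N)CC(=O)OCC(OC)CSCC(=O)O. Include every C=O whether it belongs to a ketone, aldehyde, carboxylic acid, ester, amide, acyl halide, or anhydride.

6

CH(CONH2): amide, 1 C=O (running total 1).
CH(NHCOCH3): amide, 1 C=O (running total 2).
CH(CHO): aldehyde, 1 C=O (running total 3).
CH(CONH2): amide, 1 C=O (running total 4).
CH2COOCH2: ester, 1 C=O (running total 5).
COOH: carboxylic acid, 1 C=O (running total 6).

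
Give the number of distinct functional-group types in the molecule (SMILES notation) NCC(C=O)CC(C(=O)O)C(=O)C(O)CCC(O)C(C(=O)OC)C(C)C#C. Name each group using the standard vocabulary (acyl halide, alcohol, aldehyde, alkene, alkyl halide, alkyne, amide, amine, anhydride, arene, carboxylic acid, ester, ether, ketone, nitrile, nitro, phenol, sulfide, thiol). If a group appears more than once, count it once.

7

Reading the structure from left to right:
  H2NCH2: –NH2 on an sp³ carbon with no adjacent C=O → amine.
  CH(CHO): pendant –CHO: carbonyl C bonded to C and H → aldehyde.
  CH(COOH): pendant –COOH: carbonyl C bonded to C and –OH → carboxylic acid.
  CO: –C(=O)– with carbon on both sides → ketone.
  CH(OH): –OH on an sp³ carbon → alcohol (secondary).
  CH(OH): –OH on an sp³ carbon → alcohol (secondary).
  CH(COOCH3): pendant –COOCH3: carbonyl C bonded to C and –OCH3 → ester.
  C≡CH: C≡C triple bond → alkyne.
Distinct types present: alcohol, aldehyde, alkyne, amine, carboxylic acid, ester, ketone.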